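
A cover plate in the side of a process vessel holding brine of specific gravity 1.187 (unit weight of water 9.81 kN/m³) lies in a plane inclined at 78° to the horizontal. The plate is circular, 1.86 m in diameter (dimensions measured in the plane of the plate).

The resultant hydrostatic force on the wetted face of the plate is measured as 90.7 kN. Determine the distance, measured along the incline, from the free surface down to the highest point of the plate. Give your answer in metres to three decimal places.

y_top ≈ 2.001 m

γ = 1.187 × 9.81 = 11.64447 kN/m³.
A = π(0.93)² = 2.71716 m².
From F = γ·h_c·A, the centroid depth is h_c = 90.7/(11.64447 × 2.71716) = 2.86663 m.
Let θ = 78° be the plate's angle to the horizontal; measure y along the incline from where the plane meets the free surface. Vertical depth h = y·sinθ with sinθ = 0.978148.
Along the incline, y_c = h_c/sinθ = 2.86663/0.978148 = 2.93067 m.
The centroid is at the centre, 0.93 m below the top of the plate, so the highest point sits at y_top = 2.93067 − 0.93 = 2.00067 m along the incline.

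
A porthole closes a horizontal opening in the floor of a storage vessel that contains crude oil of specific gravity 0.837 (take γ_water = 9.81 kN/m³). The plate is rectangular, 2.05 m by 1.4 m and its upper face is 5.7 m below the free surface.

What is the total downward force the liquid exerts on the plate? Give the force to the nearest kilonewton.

F ≈ 134 kN

γ = 0.837 × 9.81 = 8.21097 kN/m³.
The plate is horizontal, so pressure is uniform at p = γ·h = 8.21097 × 5.7 = 46.8025 kN/m².
A = 2.05 × 1.4 = 2.87 m².
F = p·A = 46.8025 × 2.87 = 134.323 kN.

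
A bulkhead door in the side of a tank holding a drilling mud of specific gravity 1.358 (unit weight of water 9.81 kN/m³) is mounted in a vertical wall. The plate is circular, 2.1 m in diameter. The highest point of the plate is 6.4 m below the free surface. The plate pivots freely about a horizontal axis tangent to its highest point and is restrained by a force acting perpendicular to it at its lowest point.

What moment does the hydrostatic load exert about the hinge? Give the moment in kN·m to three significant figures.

γ = 1.358 × 9.81 = 13.32198 kN/m³.
The centroid is at the centre, 1.05 m below the top of the plate, so the centroid depth is h_c = 6.4 + 1.05 = 7.45 m.
A = π(1.05)² = 3.46361 m².
Resultant F = γ·h_c·A = 13.32198 × 7.45 × 3.46361 = 343.759 kN.
I_c = πr⁴/4 = π × 1.05⁴/4 = 0.954656 m⁴.
Centre of pressure: y_p = y_c + I_c/(y_c·A) = 7.45 + 0.954656/(7.45 × 3.46361) = 7.45 + 0.0369966 = 7.487 m along the plane.
The resultant acts 1.05 + 0.0369966 = 1.087 m (along the plate) below the hinge at the top edge, so the moment about the hinge is M = F × 1.087 = 343.759 × 1.087 = 373.666 kN·m.

M ≈ 374 kN·m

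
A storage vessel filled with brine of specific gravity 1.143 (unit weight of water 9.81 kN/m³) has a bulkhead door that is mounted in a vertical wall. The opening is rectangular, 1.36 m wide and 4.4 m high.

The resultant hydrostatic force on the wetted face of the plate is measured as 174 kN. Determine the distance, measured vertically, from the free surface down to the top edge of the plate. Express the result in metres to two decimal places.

d_top ≈ 0.39 m

γ = 1.143 × 9.81 = 11.21283 kN/m³.
A = 1.36 × 4.4 = 5.984 m².
From F = γ·h_c·A, the centroid depth is h_c = 174/(11.21283 × 5.984) = 2.59324 m.
The centroid lies 4.4/2 = 2.2 m below the top edge, so the top edge sits at h_top = 2.59324 − 2.2 = 0.39324 m below the surface.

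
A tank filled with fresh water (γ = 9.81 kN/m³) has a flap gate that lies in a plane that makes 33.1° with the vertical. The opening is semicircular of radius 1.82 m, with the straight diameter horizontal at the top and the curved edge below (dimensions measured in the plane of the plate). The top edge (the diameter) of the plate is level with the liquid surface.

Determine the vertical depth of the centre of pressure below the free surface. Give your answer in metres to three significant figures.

h_p = 0.898 m

γ = 9.81 kN/m³.
The plate makes 33.1° with the vertical, i.e. θ = 90° − 33.1° = 56.9° to the horizontal. Measuring y along the incline from the free-surface line, vertical depth h = y·sinθ with sinθ = 0.837719.
The centroid of a semicircle lies 4r/(3π) = 0.772432 m from the diameter, here below the top edge, so y_c = 0.772432 m and h_c = 0.772432 × 0.837719 = 0.647081 m.
A = πr²/2 = π × 1.82²/2 = 5.20311 m².
Resultant F = γ·h_c·A = 9.81 × 0.647081 × 5.20311 = 33.0286 kN.
I_c = (π/8 − 8/(9π))·r⁴ = 0.109757 × 1.82⁴ = 1.20425 m⁴.
Centre of pressure: y_p = y_c + I_c/(y_c·A) = 0.772432 + 1.20425/(0.772432 × 5.20311) = 0.772432 + 0.299636 = 1.07207 m along the plane.
Vertically, h_p = y_p·sinθ = 1.07207 × 0.837719 = 0.898093 m.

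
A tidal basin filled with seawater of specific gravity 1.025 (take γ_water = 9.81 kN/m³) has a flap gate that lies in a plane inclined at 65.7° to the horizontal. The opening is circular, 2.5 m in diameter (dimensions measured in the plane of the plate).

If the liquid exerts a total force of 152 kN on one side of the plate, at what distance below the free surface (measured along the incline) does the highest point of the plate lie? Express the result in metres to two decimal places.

γ = 1.025 × 9.81 = 10.05525 kN/m³.
A = π(1.25)² = 4.90874 m².
From F = γ·h_c·A, the centroid depth is h_c = 152/(10.05525 × 4.90874) = 3.0795 m.
Let θ = 65.7° be the plate's angle to the horizontal; measure y along the incline from where the plane meets the free surface. Vertical depth h = y·sinθ with sinθ = 0.911403.
Along the incline, y_c = h_c/sinθ = 3.0795/0.911403 = 3.37886 m.
The centroid is at the centre, 1.25 m below the top of the plate, so the highest point sits at y_top = 3.37886 − 1.25 = 2.12886 m along the incline.

y_top ≈ 2.13 m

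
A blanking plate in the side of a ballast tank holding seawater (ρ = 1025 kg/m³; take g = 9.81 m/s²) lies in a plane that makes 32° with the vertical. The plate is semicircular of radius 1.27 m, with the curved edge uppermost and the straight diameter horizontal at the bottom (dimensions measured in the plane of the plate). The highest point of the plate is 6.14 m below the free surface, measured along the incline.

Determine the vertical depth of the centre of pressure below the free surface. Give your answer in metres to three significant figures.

γ = ρg = 1025 × 9.81 / 1000 = 10.05525 kN/m³.
The plate makes 32° with the vertical, i.e. θ = 90° − 32° = 58° to the horizontal. Measuring y along the incline from the free-surface line, vertical depth h = y·sinθ with sinθ = 0.848048.
The centroid lies 4r/(3π) = 0.539005 m above the diameter, so r − 4r/(3π) = 1.27 − 0.539005 = 0.730995 m below the topmost point, so y_c = 6.14 + 0.730995 = 6.87099 m and h_c = 6.87099 × 0.848048 = 5.82693 m.
A = πr²/2 = π × 1.27²/2 = 2.53354 m².
Resultant F = γ·h_c·A = 10.05525 × 5.82693 × 2.53354 = 148.443 kN.
I_c = (π/8 − 8/(9π))·r⁴ = 0.109757 × 1.27⁴ = 0.285527 m⁴.
Centre of pressure: y_p = y_c + I_c/(y_c·A) = 6.87099 + 0.285527/(6.87099 × 2.53354) = 6.87099 + 0.0164021 = 6.88739 m along the plane.
Vertically, h_p = y_p·sinθ = 6.88739 × 0.848048 = 5.84084 m.

h_p = 5.84 m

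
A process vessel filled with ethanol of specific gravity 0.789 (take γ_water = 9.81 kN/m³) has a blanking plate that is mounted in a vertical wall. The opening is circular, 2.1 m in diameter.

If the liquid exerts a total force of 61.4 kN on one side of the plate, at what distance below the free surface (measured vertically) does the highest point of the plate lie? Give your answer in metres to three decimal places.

d_top ≈ 1.240 m

γ = 0.789 × 9.81 = 7.74009 kN/m³.
A = π(1.05)² = 3.46361 m².
From F = γ·h_c·A, the centroid depth is h_c = 61.4/(7.74009 × 3.46361) = 2.29031 m.
The centroid is at the centre, 1.05 m below the top of the plate, so the highest point sits at h_top = 2.29031 − 1.05 = 1.24031 m below the surface.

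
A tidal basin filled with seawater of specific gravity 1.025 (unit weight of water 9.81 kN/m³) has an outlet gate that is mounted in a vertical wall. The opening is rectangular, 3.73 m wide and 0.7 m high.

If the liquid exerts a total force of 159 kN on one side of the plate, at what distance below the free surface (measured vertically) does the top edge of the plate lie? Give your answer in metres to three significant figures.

γ = 1.025 × 9.81 = 10.05525 kN/m³.
A = 3.73 × 0.7 = 2.611 m².
From F = γ·h_c·A, the centroid depth is h_c = 159/(10.05525 × 2.611) = 6.05616 m.
The centroid lies 0.7/2 = 0.35 m below the top edge, so the top edge sits at h_top = 6.05616 − 0.35 = 5.70616 m below the surface.

d_top ≈ 5.71 m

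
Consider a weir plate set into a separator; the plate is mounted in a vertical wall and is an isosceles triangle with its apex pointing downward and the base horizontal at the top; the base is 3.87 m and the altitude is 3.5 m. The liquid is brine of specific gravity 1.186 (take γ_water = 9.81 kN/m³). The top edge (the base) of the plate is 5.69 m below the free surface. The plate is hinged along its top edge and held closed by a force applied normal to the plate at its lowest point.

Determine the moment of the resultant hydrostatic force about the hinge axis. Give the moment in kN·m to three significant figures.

γ = 1.186 × 9.81 = 11.63466 kN/m³.
With the apex down, the centroid sits h/3 = 3.5/3 = 1.16667 m below the base (the top edge), so the centroid depth is h_c = 5.69 + 1.16667 = 6.85667 m.
A = ½ × 3.87 × 3.5 = 6.7725 m².
Resultant F = γ·h_c·A = 11.63466 × 6.85667 × 6.7725 = 540.276 kN.
I_c = b·h³/36 = 3.87 × 3.5³/36 = 4.60906 m⁴.
Centre of pressure: y_p = y_c + I_c/(y_c·A) = 6.85667 + 4.60906/(6.85667 × 6.7725) = 6.85667 + 0.0992545 = 6.95592 m along the plane.
The resultant acts 1.16667 + 0.0992545 = 1.26592 m (along the plate) below the hinge at the top edge, so the moment about the hinge is M = F × 1.26592 = 540.276 × 1.26592 = 683.946 kN·m.

M ≈ 684 kN·m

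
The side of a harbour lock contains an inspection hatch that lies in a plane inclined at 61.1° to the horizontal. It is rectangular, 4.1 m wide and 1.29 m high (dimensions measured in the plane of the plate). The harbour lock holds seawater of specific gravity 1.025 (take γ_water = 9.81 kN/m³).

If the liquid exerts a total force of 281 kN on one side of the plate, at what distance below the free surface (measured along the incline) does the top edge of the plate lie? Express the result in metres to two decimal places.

γ = 1.025 × 9.81 = 10.05525 kN/m³.
A = 4.1 × 1.29 = 5.289 m².
From F = γ·h_c·A, the centroid depth is h_c = 281/(10.05525 × 5.289) = 5.28372 m.
Let θ = 61.1° be the plate's angle to the horizontal; measure y along the incline from where the plane meets the free surface. Vertical depth h = y·sinθ with sinθ = 0.875465.
Along the incline, y_c = h_c/sinθ = 5.28372/0.875465 = 6.03533 m.
The centroid lies 1.29/2 = 0.645 m below the top edge, so the top edge sits at y_top = 6.03533 − 0.645 = 5.39033 m along the incline.

y_top ≈ 5.39 m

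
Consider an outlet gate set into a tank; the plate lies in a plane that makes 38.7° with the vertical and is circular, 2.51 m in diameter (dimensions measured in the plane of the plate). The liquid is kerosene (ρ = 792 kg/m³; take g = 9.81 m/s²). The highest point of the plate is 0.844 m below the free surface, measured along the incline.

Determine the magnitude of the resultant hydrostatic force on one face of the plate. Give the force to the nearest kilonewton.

F ≈ 63 kN

γ = ρg = 792 × 9.81 / 1000 = 7.76952 kN/m³.
The plate makes 38.7° with the vertical, i.e. θ = 90° − 38.7° = 51.3° to the horizontal. Measuring y along the incline from the free-surface line, vertical depth h = y·sinθ with sinθ = 0.780430.
The centroid is at the centre, 1.255 m below the top of the plate, so y_c = 0.844 + 1.255 = 2.099 m and h_c = 2.099 × 0.780430 = 1.63812 m.
A = π(1.255)² = 4.94809 m².
Resultant F = γ·h_c·A = 7.76952 × 1.63812 × 4.94809 = 62.9764 kN.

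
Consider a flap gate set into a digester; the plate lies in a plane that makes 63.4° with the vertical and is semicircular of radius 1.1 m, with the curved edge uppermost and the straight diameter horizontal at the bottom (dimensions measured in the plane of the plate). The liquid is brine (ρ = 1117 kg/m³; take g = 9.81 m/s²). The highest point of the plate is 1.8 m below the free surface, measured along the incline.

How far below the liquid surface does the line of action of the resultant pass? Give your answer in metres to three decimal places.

h_p = 1.105 m

γ = ρg = 1117 × 9.81 / 1000 = 10.95777 kN/m³.
The plate makes 63.4° with the vertical, i.e. θ = 90° − 63.4° = 26.6° to the horizontal. Measuring y along the incline from the free-surface line, vertical depth h = y·sinθ with sinθ = 0.447759.
The centroid lies 4r/(3π) = 0.466854 m above the diameter, so r − 4r/(3π) = 1.1 − 0.466854 = 0.633146 m below the topmost point, so y_c = 1.8 + 0.633146 = 2.43315 m and h_c = 2.43315 × 0.447759 = 1.08946 m.
A = πr²/2 = π × 1.1²/2 = 1.90066 m².
Resultant F = γ·h_c·A = 10.95777 × 1.08946 × 1.90066 = 22.6902 kN.
I_c = (π/8 − 8/(9π))·r⁴ = 0.109757 × 1.1⁴ = 0.160695 m⁴.
Centre of pressure: y_p = y_c + I_c/(y_c·A) = 2.43315 + 0.160695/(2.43315 × 1.90066) = 2.43315 + 0.0347479 = 2.4679 m along the plane.
Vertically, h_p = y_p·sinθ = 2.4679 × 0.447759 = 1.10502 m.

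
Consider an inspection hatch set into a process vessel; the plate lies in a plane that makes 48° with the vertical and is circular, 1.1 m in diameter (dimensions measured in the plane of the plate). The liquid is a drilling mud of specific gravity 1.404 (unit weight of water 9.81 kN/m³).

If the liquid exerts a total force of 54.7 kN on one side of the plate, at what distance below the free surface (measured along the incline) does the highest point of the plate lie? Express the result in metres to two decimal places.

y_top ≈ 5.70 m

γ = 1.404 × 9.81 = 13.77324 kN/m³.
A = π(0.55)² = 0.950332 m².
From F = γ·h_c·A, the centroid depth is h_c = 54.7/(13.77324 × 0.950332) = 4.17903 m.
The plate makes 48° with the vertical, i.e. θ = 90° − 48° = 42° to the horizontal. Measuring y along the incline from the free-surface line, vertical depth h = y·sinθ with sinθ = 0.669131.
Along the incline, y_c = h_c/sinθ = 4.17903/0.669131 = 6.24546 m.
The centroid is at the centre, 0.55 m below the top of the plate, so the highest point sits at y_top = 6.24546 − 0.55 = 5.69546 m along the incline.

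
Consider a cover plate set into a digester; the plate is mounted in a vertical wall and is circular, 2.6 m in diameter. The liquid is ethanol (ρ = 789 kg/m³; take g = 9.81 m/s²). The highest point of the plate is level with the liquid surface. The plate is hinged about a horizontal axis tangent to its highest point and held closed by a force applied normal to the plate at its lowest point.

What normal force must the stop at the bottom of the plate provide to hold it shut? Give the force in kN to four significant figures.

γ = ρg = 789 × 9.81 / 1000 = 7.74009 kN/m³.
The centroid is at the centre, 1.3 m below the top of the plate, so the centroid depth is h_c = 1.3 m.
A = π(1.3)² = 5.30929 m².
Resultant F = γ·h_c·A = 7.74009 × 1.3 × 5.30929 = 53.4227 kN.
I_c = πr⁴/4 = π × 1.3⁴/4 = 2.24318 m⁴.
Centre of pressure: y_p = y_c + I_c/(y_c·A) = 1.3 + 2.24318/(1.3 × 5.30929) = 1.3 + 0.325001 = 1.625 m along the plane.
The resultant acts 1.3 + 0.325001 = 1.625 m (along the plate) below the hinge at the top edge, so the moment about the hinge is M = F × 1.625 = 53.4227 × 1.625 = 86.8119 kN·m.
A normal force at the bottom, 2.6 m from the hinge, must supply this moment: P = 86.8119/2.6 = 33.3892 kN.

P ≈ 33.39 kN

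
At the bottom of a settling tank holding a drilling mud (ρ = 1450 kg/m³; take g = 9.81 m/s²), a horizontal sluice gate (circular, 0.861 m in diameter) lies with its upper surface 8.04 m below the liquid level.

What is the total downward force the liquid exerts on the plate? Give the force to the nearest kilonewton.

γ = ρg = 1450 × 9.81 / 1000 = 14.2245 kN/m³.
The plate is horizontal, so pressure is uniform at p = γ·h = 14.2245 × 8.04 = 114.365 kN/m².
A = π(0.4305)² = 0.582232 m².
F = p·A = 114.365 × 0.582232 = 66.587 kN.

F ≈ 67 kN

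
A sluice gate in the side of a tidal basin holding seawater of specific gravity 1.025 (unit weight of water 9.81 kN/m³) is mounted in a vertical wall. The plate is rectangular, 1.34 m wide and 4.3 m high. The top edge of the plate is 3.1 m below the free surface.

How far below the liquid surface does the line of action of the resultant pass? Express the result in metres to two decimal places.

h_p = 5.54 m

γ = 1.025 × 9.81 = 10.05525 kN/m³.
The centroid lies 4.3/2 = 2.15 m below the top edge, so the centroid depth is h_c = 3.1 + 2.15 = 5.25 m.
A = 1.34 × 4.3 = 5.762 m².
Resultant F = γ·h_c·A = 10.05525 × 5.25 × 5.762 = 304.176 kN.
I_c = b·h³/12 = 1.34 × 4.3³/12 = 8.87828 m⁴.
Centre of pressure: y_p = y_c + I_c/(y_c·A) = 5.25 + 8.87828/(5.25 × 5.762) = 5.25 + 0.293492 = 5.54349 m along the plane.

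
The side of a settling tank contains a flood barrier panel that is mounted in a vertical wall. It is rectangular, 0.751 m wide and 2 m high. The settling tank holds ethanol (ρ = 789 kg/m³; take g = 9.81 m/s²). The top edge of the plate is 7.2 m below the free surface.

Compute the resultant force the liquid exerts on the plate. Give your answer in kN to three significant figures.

F ≈ 95.3 kN

γ = ρg = 789 × 9.81 / 1000 = 7.74009 kN/m³.
The centroid lies 2/2 = 1 m below the top edge, so the centroid depth is h_c = 7.2 + 1 = 8.2 m.
A = 0.751 × 2 = 1.502 m².
Resultant F = γ·h_c·A = 7.74009 × 8.2 × 1.502 = 95.33 kN.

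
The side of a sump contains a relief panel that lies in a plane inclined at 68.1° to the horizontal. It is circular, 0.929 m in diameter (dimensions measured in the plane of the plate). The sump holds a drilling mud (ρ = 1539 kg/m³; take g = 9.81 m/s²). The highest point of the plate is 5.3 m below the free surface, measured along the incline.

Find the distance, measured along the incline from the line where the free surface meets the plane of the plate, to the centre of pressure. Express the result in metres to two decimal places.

y_p = 5.77 m

γ = ρg = 1539 × 9.81 / 1000 = 15.09759 kN/m³.
Let θ = 68.1° be the plate's angle to the horizontal; measure y along the incline from where the plane meets the free surface. Vertical depth h = y·sinθ with sinθ = 0.927836.
The centroid is at the centre, 0.4645 m below the top of the plate, so y_c = 5.3 + 0.4645 = 5.7645 m and h_c = 5.7645 × 0.927836 = 5.34851 m.
A = π(0.4645)² = 0.677831 m².
Resultant F = γ·h_c·A = 15.09759 × 5.34851 × 0.677831 = 54.7346 kN.
I_c = πr⁴/4 = π × 0.4645⁴/4 = 0.0365622 m⁴.
Centre of pressure: y_p = y_c + I_c/(y_c·A) = 5.7645 + 0.0365622/(5.7645 × 0.677831) = 5.7645 + 0.00935727 = 5.77386 m along the plane.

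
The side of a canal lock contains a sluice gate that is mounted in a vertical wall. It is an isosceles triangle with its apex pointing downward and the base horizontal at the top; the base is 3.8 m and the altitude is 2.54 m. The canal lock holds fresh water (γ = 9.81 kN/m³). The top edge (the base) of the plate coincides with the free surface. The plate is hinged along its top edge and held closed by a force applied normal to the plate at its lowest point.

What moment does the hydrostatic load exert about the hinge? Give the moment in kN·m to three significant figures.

γ = 9.81 kN/m³.
With the apex down, the centroid sits h/3 = 2.54/3 = 0.846667 m below the base (the top edge), so the centroid depth is h_c = 0.846667 m.
A = ½ × 3.8 × 2.54 = 4.826 m².
Resultant F = γ·h_c·A = 9.81 × 0.846667 × 4.826 = 40.0838 kN.
I_c = b·h³/36 = 3.8 × 2.54³/36 = 1.72975 m⁴.
Centre of pressure: y_p = y_c + I_c/(y_c·A) = 0.846667 + 1.72975/(0.846667 × 4.826) = 0.846667 + 0.423334 = 1.27 m along the plane.
The resultant acts 0.846667 + 0.423334 = 1.27 m (along the plate) below the hinge at the top edge, so the moment about the hinge is M = F × 1.27 = 40.0838 × 1.27 = 50.9064 kN·m.

M ≈ 50.9 kN·m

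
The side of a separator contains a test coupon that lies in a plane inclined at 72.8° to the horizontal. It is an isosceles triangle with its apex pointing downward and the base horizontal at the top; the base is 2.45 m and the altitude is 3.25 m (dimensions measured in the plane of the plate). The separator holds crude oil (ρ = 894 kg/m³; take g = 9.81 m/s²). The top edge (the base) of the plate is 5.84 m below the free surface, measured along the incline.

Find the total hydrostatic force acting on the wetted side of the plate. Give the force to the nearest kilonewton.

γ = ρg = 894 × 9.81 / 1000 = 8.77014 kN/m³.
Let θ = 72.8° be the plate's angle to the horizontal; measure y along the incline from where the plane meets the free surface. Vertical depth h = y·sinθ with sinθ = 0.955278.
With the apex down, the centroid sits h/3 = 3.25/3 = 1.08333 m below the base (the top edge), so y_c = 5.84 + 1.08333 = 6.92333 m and h_c = 6.92333 × 0.955278 = 6.6137 m.
A = ½ × 2.45 × 3.25 = 3.98125 m².
Resultant F = γ·h_c·A = 8.77014 × 6.6137 × 3.98125 = 230.925 kN.

F ≈ 231 kN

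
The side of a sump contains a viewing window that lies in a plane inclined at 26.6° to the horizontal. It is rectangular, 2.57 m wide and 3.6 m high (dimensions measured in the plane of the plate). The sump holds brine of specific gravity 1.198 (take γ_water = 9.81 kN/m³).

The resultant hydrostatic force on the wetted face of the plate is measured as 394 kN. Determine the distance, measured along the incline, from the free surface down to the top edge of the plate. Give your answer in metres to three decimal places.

γ = 1.198 × 9.81 = 11.75238 kN/m³.
A = 2.57 × 3.6 = 9.252 m².
From F = γ·h_c·A, the centroid depth is h_c = 394/(11.75238 × 9.252) = 3.62355 m.
Let θ = 26.6° be the plate's angle to the horizontal; measure y along the incline from where the plane meets the free surface. Vertical depth h = y·sinθ with sinθ = 0.447759.
Along the incline, y_c = h_c/sinθ = 3.62355/0.447759 = 8.09263 m.
The centroid lies 3.6/2 = 1.8 m below the top edge, so the top edge sits at y_top = 8.09263 − 1.8 = 6.29263 m along the incline.

y_top ≈ 6.293 m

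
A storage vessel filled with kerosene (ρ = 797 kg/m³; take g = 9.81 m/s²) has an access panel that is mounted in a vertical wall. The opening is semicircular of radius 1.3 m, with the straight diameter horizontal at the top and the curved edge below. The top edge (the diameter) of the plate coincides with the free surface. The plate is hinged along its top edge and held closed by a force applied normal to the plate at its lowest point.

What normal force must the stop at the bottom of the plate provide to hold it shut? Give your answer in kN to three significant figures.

P ≈ 6.75 kN

γ = ρg = 797 × 9.81 / 1000 = 7.81857 kN/m³.
The centroid of a semicircle lies 4r/(3π) = 0.551737 m from the diameter, here below the top edge, so the centroid depth is h_c = 0.551737 m.
A = πr²/2 = π × 1.3²/2 = 2.65465 m².
Resultant F = γ·h_c·A = 7.81857 × 0.551737 × 2.65465 = 11.4516 kN.
I_c = (π/8 − 8/(9π))·r⁴ = 0.109757 × 1.3⁴ = 0.313477 m⁴.
Centre of pressure: y_p = y_c + I_c/(y_c·A) = 0.551737 + 0.313477/(0.551737 × 2.65465) = 0.551737 + 0.214026 = 0.765763 m along the plane.
The resultant acts 0.551737 + 0.214026 = 0.765763 m (along the plate) below the hinge at the top edge, so the moment about the hinge is M = F × 0.765763 = 11.4516 × 0.765763 = 8.76921 kN·m.
A normal force at the bottom, 1.3 m from the hinge, must supply this moment: P = 8.76921/1.3 = 6.74555 kN.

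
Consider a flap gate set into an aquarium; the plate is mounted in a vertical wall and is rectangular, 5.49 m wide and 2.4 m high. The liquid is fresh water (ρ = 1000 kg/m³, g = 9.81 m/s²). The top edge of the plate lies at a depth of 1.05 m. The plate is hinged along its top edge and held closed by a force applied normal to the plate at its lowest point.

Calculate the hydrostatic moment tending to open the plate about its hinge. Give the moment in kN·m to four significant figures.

M ≈ 411.0 kN·m

γ = ρg = 1000 × 9.81 = 9810 N/m³ = 9.81 kN/m³.
The centroid lies 2.4/2 = 1.2 m below the top edge, so the centroid depth is h_c = 1.05 + 1.2 = 2.25 m.
A = 5.49 × 2.4 = 13.176 m².
Resultant F = γ·h_c·A = 9.81 × 2.25 × 13.176 = 290.827 kN.
I_c = b·h³/12 = 5.49 × 2.4³/12 = 6.32448 m⁴.
Centre of pressure: y_p = y_c + I_c/(y_c·A) = 2.25 + 6.32448/(2.25 × 13.176) = 2.25 + 0.213333 = 2.46333 m along the plane.
The resultant acts 1.2 + 0.213333 = 1.41333 m (along the plate) below the hinge at the top edge, so the moment about the hinge is M = F × 1.41333 = 290.827 × 1.41333 = 411.035 kN·m.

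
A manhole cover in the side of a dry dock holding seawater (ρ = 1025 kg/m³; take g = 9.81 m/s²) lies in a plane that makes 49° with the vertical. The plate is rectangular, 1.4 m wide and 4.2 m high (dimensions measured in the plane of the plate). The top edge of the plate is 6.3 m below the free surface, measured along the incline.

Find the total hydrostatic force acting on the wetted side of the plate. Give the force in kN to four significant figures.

γ = ρg = 1025 × 9.81 / 1000 = 10.05525 kN/m³.
The plate makes 49° with the vertical, i.e. θ = 90° − 49° = 41° to the horizontal. Measuring y along the incline from the free-surface line, vertical depth h = y·sinθ with sinθ = 0.656059.
The centroid lies 4.2/2 = 2.1 m below the top edge, so y_c = 6.3 + 2.1 = 8.4 m and h_c = 8.4 × 0.656059 = 5.5109 m.
A = 1.4 × 4.2 = 5.88 m².
Resultant F = γ·h_c·A = 10.05525 × 5.5109 × 5.88 = 325.831 kN.

F ≈ 325.8 kN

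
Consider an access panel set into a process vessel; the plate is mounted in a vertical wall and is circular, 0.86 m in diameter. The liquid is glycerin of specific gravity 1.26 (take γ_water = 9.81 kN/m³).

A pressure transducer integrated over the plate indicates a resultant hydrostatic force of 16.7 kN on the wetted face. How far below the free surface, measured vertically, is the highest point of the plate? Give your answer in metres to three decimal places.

γ = 1.26 × 9.81 = 12.3606 kN/m³.
A = π(0.43)² = 0.58088 m².
From F = γ·h_c·A, the centroid depth is h_c = 16.7/(12.3606 × 0.58088) = 2.3259 m.
The centroid is at the centre, 0.43 m below the top of the plate, so the highest point sits at h_top = 2.3259 − 0.43 = 1.8959 m below the surface.

d_top ≈ 1.896 m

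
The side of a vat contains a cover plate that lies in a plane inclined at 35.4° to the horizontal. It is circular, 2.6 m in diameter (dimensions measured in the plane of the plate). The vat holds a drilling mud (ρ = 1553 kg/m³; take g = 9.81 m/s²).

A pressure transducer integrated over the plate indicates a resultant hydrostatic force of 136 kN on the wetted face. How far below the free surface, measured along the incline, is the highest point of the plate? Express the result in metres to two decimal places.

γ = ρg = 1553 × 9.81 / 1000 = 15.23493 kN/m³.
A = π(1.3)² = 5.30929 m².
From F = γ·h_c·A, the centroid depth is h_c = 136/(15.23493 × 5.30929) = 1.68136 m.
Let θ = 35.4° be the plate's angle to the horizontal; measure y along the incline from where the plane meets the free surface. Vertical depth h = y·sinθ with sinθ = 0.579281.
Along the incline, y_c = h_c/sinθ = 1.68136/0.579281 = 2.90249 m.
The centroid is at the centre, 1.3 m below the top of the plate, so the highest point sits at y_top = 2.90249 − 1.3 = 1.60249 m along the incline.

y_top ≈ 1.60 m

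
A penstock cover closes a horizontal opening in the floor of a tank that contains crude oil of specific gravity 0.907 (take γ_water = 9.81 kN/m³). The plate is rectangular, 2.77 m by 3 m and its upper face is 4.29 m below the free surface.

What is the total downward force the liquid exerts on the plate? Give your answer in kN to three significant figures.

γ = 0.907 × 9.81 = 8.89767 kN/m³.
The plate is horizontal, so pressure is uniform at p = γ·h = 8.89767 × 4.29 = 38.171 kN/m².
A = 2.77 × 3 = 8.31 m².
F = p·A = 38.171 × 8.31 = 317.201 kN.

F ≈ 317 kN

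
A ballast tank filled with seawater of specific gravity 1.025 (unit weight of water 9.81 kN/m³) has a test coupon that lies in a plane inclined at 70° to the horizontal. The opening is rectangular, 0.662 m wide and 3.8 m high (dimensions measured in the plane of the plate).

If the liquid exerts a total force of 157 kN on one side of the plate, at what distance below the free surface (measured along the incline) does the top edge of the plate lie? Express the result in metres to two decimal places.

y_top ≈ 4.71 m

γ = 1.025 × 9.81 = 10.05525 kN/m³.
A = 0.662 × 3.8 = 2.5156 m².
From F = γ·h_c·A, the centroid depth is h_c = 157/(10.05525 × 2.5156) = 6.20676 m.
Let θ = 70° be the plate's angle to the horizontal; measure y along the incline from where the plane meets the free surface. Vertical depth h = y·sinθ with sinθ = 0.939693.
Along the incline, y_c = h_c/sinθ = 6.20676/0.939693 = 6.60509 m.
The centroid lies 3.8/2 = 1.9 m below the top edge, so the top edge sits at y_top = 6.60509 − 1.9 = 4.70509 m along the incline.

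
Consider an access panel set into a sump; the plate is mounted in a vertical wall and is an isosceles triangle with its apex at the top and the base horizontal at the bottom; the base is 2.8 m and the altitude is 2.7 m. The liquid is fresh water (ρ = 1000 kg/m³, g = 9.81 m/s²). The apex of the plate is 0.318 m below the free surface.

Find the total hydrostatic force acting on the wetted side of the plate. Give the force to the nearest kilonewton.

γ = ρg = 1000 × 9.81 = 9810 N/m³ = 9.81 kN/m³.
With the apex up, the centroid sits 2h/3 = 2 × 2.7/3 = 1.8 m below the apex, so the centroid depth is h_c = 0.318 + 1.8 = 2.118 m.
A = ½ × 2.8 × 2.7 = 3.78 m².
Resultant F = γ·h_c·A = 9.81 × 2.118 × 3.78 = 78.5393 kN.

F ≈ 79 kN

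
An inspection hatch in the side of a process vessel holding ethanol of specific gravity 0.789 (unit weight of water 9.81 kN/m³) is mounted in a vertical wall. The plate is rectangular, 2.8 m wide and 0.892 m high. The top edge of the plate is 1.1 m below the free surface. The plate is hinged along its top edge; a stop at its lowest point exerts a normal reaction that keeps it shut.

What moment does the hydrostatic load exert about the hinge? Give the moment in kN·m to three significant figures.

M ≈ 14.6 kN·m

γ = 0.789 × 9.81 = 7.74009 kN/m³.
The centroid lies 0.892/2 = 0.446 m below the top edge, so the centroid depth is h_c = 1.1 + 0.446 = 1.546 m.
A = 2.8 × 0.892 = 2.4976 m².
Resultant F = γ·h_c·A = 7.74009 × 1.546 × 2.4976 = 29.8867 kN.
I_c = b·h³/12 = 2.8 × 0.892³/12 = 0.165604 m⁴.
Centre of pressure: y_p = y_c + I_c/(y_c·A) = 1.546 + 0.165604/(1.546 × 2.4976) = 1.546 + 0.0428883 = 1.58889 m along the plane.
The resultant acts 0.446 + 0.0428883 = 0.488888 m (along the plate) below the hinge at the top edge, so the moment about the hinge is M = F × 0.488888 = 29.8867 × 0.488888 = 14.6112 kN·m.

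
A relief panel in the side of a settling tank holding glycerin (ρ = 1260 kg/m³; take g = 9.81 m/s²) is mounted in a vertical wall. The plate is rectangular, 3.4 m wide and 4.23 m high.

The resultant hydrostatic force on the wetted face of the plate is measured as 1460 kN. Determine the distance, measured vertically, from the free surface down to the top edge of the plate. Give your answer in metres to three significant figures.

d_top ≈ 6.10 m

γ = ρg = 1260 × 9.81 / 1000 = 12.3606 kN/m³.
A = 3.4 × 4.23 = 14.382 m².
From F = γ·h_c·A, the centroid depth is h_c = 1460/(12.3606 × 14.382) = 8.21285 m.
The centroid lies 4.23/2 = 2.115 m below the top edge, so the top edge sits at h_top = 8.21285 − 2.115 = 6.09785 m below the surface.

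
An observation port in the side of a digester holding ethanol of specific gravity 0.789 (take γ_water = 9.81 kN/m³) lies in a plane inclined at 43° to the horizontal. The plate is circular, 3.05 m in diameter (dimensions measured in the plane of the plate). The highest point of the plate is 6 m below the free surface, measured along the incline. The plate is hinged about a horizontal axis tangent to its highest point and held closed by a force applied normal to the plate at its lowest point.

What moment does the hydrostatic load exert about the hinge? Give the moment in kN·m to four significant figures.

γ = 0.789 × 9.81 = 7.74009 kN/m³.
Let θ = 43° be the plate's angle to the horizontal; measure y along the incline from where the plane meets the free surface. Vertical depth h = y·sinθ with sinθ = 0.681998.
The centroid is at the centre, 1.525 m below the top of the plate, so y_c = 6 + 1.525 = 7.525 m and h_c = 7.525 × 0.681998 = 5.13203 m.
A = π(1.525)² = 7.30617 m².
Resultant F = γ·h_c·A = 7.74009 × 5.13203 × 7.30617 = 290.218 kN.
I_c = πr⁴/4 = π × 1.525⁴/4 = 4.24785 m⁴.
Centre of pressure: y_p = y_c + I_c/(y_c·A) = 7.525 + 4.24785/(7.525 × 7.30617) = 7.525 + 0.0772632 = 7.60226 m along the plane.
The resultant acts 1.525 + 0.0772632 = 1.60226 m (along the plate) below the hinge at the top edge, so the moment about the hinge is M = F × 1.60226 = 290.218 × 1.60226 = 465.005 kN·m.

M ≈ 465.0 kN·m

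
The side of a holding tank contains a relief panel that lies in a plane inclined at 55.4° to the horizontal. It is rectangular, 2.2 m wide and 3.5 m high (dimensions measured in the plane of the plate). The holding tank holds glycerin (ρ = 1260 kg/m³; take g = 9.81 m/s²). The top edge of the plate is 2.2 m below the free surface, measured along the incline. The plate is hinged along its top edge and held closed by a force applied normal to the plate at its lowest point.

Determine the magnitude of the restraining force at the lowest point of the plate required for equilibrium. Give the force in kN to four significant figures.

P ≈ 177.6 kN

γ = ρg = 1260 × 9.81 / 1000 = 12.3606 kN/m³.
Let θ = 55.4° be the plate's angle to the horizontal; measure y along the incline from where the plane meets the free surface. Vertical depth h = y·sinθ with sinθ = 0.823136.
The centroid lies 3.5/2 = 1.75 m below the top edge, so y_c = 2.2 + 1.75 = 3.95 m and h_c = 3.95 × 0.823136 = 3.25139 m.
A = 2.2 × 3.5 = 7.7 m².
Resultant F = γ·h_c·A = 12.3606 × 3.25139 × 7.7 = 309.456 kN.
I_c = b·h³/12 = 2.2 × 3.5³/12 = 7.86042 m⁴.
Centre of pressure: y_p = y_c + I_c/(y_c·A) = 3.95 + 7.86042/(3.95 × 7.7) = 3.95 + 0.258439 = 4.20844 m along the plane.
The resultant acts 1.75 + 0.258439 = 2.00844 m (along the plate) below the hinge at the top edge, so the moment about the hinge is M = F × 2.00844 = 309.456 × 2.00844 = 621.524 kN·m.
A normal force at the bottom, 3.5 m from the hinge, must supply this moment: P = 621.524/3.5 = 177.578 kN.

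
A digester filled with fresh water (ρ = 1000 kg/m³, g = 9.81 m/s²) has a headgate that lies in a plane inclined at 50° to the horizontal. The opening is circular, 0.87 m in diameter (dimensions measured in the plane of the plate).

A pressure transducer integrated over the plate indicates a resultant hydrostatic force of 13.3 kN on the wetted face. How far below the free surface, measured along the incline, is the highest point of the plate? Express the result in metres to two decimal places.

y_top ≈ 2.54 m

γ = ρg = 1000 × 9.81 = 9810 N/m³ = 9.81 kN/m³.
A = π(0.435)² = 0.594468 m².
From F = γ·h_c·A, the centroid depth is h_c = 13.3/(9.81 × 0.594468) = 2.28063 m.
Let θ = 50° be the plate's angle to the horizontal; measure y along the incline from where the plane meets the free surface. Vertical depth h = y·sinθ with sinθ = 0.766044.
Along the incline, y_c = h_c/sinθ = 2.28063/0.766044 = 2.97715 m.
The centroid is at the centre, 0.435 m below the top of the plate, so the highest point sits at y_top = 2.97715 − 0.435 = 2.54215 m along the incline.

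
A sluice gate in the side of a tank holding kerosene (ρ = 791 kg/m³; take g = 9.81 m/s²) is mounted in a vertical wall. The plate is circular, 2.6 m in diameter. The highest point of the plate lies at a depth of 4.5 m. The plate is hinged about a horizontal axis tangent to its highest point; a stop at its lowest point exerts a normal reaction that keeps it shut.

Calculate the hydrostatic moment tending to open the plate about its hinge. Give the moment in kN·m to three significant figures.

γ = ρg = 791 × 9.81 / 1000 = 7.75971 kN/m³.
The centroid is at the centre, 1.3 m below the top of the plate, so the centroid depth is h_c = 4.5 + 1.3 = 5.8 m.
A = π(1.3)² = 5.30929 m².
Resultant F = γ·h_c·A = 7.75971 × 5.8 × 5.30929 = 238.952 kN.
I_c = πr⁴/4 = π × 1.3⁴/4 = 2.24318 m⁴.
Centre of pressure: y_p = y_c + I_c/(y_c·A) = 5.8 + 2.24318/(5.8 × 5.30929) = 5.8 + 0.072845 = 5.87284 m along the plane.
The resultant acts 1.3 + 0.072845 = 1.37285 m (along the plate) below the hinge at the top edge, so the moment about the hinge is M = F × 1.37285 = 238.952 × 1.37285 = 328.045 kN·m.

M ≈ 328 kN·m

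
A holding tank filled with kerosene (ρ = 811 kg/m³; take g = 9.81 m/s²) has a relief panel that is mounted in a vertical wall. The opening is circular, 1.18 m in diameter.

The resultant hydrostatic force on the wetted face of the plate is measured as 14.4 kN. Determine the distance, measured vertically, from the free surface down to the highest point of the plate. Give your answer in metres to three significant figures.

γ = ρg = 811 × 9.81 / 1000 = 7.95591 kN/m³.
A = π(0.59)² = 1.09359 m².
From F = γ·h_c·A, the centroid depth is h_c = 14.4/(7.95591 × 1.09359) = 1.65508 m.
The centroid is at the centre, 0.59 m below the top of the plate, so the highest point sits at h_top = 1.65508 − 0.59 = 1.06508 m below the surface.

d_top ≈ 1.07 m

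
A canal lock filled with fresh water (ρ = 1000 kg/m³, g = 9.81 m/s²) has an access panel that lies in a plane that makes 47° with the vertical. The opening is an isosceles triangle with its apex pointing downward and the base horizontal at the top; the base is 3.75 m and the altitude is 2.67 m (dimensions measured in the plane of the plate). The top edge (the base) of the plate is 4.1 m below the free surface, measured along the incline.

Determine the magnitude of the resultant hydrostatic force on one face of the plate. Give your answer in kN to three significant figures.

F ≈ 167 kN

γ = ρg = 1000 × 9.81 = 9810 N/m³ = 9.81 kN/m³.
The plate makes 47° with the vertical, i.e. θ = 90° − 47° = 43° to the horizontal. Measuring y along the incline from the free-surface line, vertical depth h = y·sinθ with sinθ = 0.681998.
With the apex down, the centroid sits h/3 = 2.67/3 = 0.89 m below the base (the top edge), so y_c = 4.1 + 0.89 = 4.99 m and h_c = 4.99 × 0.681998 = 3.40317 m.
A = ½ × 3.75 × 2.67 = 5.00625 m².
Resultant F = γ·h_c·A = 9.81 × 3.40317 × 5.00625 = 167.134 kN.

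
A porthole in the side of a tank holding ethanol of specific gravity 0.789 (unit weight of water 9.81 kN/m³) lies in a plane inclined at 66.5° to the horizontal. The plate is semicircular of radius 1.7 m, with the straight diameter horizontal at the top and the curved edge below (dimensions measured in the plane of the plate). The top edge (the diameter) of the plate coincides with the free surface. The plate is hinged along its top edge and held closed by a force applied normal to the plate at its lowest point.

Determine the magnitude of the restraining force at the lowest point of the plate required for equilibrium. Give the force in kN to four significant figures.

γ = 0.789 × 9.81 = 7.74009 kN/m³.
Let θ = 66.5° be the plate's angle to the horizontal; measure y along the incline from where the plane meets the free surface. Vertical depth h = y·sinθ with sinθ = 0.917060.
The centroid of a semicircle lies 4r/(3π) = 0.721502 m from the diameter, here below the top edge, so y_c = 0.721502 m and h_c = 0.721502 × 0.917060 = 0.661661 m.
A = πr²/2 = π × 1.7²/2 = 4.5396 m².
Resultant F = γ·h_c·A = 7.74009 × 0.661661 × 4.5396 = 23.2487 kN.
I_c = (π/8 − 8/(9π))·r⁴ = 0.109757 × 1.7⁴ = 0.916701 m⁴.
Centre of pressure: y_p = y_c + I_c/(y_c·A) = 0.721502 + 0.916701/(0.721502 × 4.5396) = 0.721502 + 0.27988 = 1.00138 m along the plane.
The resultant acts 0.721502 + 0.27988 = 1.00138 m (along the plate) below the hinge at the top edge, so the moment about the hinge is M = F × 1.00138 = 23.2487 × 1.00138 = 23.2808 kN·m.
A normal force at the bottom, 1.7 m from the hinge, must supply this moment: P = 23.2808/1.7 = 13.6946 kN.

P ≈ 13.69 kN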